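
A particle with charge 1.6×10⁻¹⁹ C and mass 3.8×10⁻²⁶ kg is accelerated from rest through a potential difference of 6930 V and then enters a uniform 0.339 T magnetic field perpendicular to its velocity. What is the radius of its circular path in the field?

r ≈ 0.169 m

Acceleration: |q|V = ½mv² ⇒ v = √(2|q|V/m) = √(2·1.6×10⁻¹⁹·6930/3.8×10⁻²⁶) ≈ 2.416×10⁵ m/s.
In the field: r = mv/(|q|B) = (3.8×10⁻²⁶)(2.416×10⁵)/((1.6×10⁻¹⁹)(0.339)) ≈ 0.169 m.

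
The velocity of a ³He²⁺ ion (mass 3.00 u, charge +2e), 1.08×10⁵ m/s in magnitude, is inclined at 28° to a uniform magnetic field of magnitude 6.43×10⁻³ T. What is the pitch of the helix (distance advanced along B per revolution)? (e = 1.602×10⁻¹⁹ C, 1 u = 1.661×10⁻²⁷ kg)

v∥ = v cosθ = 1.08×10⁵·cos28° ≈ 9.536×10⁴ m/s.
T = 2πm/(|q|B) = 2π(4.983×10⁻²⁷)/((3.204×10⁻¹⁹)(6.43×10⁻³)) ≈ 1.520×10⁻⁵ s.
pitch = v∥ T = (9.536×10⁴)(1.520×10⁻⁵) ≈ 1.45 m.

p ≈ 1.45 m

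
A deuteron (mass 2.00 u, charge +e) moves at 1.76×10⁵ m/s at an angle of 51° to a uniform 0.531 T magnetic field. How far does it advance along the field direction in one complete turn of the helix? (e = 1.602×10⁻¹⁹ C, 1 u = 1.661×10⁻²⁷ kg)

v∥ = v cosθ = 1.76×10⁵·cos51° ≈ 1.108×10⁵ m/s.
T = 2πm/(|q|B) = 2π(3.322×10⁻²⁷)/((1.602×10⁻¹⁹)(0.531)) ≈ 2.454×10⁻⁷ s.
pitch = v∥ T = (1.108×10⁵)(2.454×10⁻⁷) ≈ 0.0272 m.

p ≈ 0.0272 m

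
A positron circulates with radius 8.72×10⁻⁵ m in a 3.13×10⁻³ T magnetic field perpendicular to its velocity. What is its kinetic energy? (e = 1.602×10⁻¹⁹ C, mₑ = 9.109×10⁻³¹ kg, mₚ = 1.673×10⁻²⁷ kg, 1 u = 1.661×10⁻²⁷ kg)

v = |q|Br/m, then KE = ½mv² = (qBr)²/(2m).
v = (1.602×10⁻¹⁹)(3.13×10⁻³)(8.72×10⁻⁵)/9.109×10⁻³¹ ≈ 4.800×10⁴ m/s.
KE = ½(9.109×10⁻³¹)(4.800×10⁴)² ≈ 1.05×10⁻²¹ J.

KE ≈ 1.05×10⁻²¹ J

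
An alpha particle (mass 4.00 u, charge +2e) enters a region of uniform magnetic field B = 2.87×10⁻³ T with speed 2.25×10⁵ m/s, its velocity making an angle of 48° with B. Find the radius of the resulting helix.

r ≈ 1.21 m

v⊥ = v sinθ = 2.25×10⁵·sin48° ≈ 1.672×10⁵ m/s.
r = m v⊥/(|q|B) = (6.644×10⁻²⁷)(1.672×10⁵)/((3.204×10⁻¹⁹)(2.87×10⁻³)) ≈ 1.21 m.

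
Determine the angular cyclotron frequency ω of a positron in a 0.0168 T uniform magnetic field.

ω = |q|B/m.
ω = (1.602×10⁻¹⁹)(0.0168)/9.109×10⁻³¹ ≈ 2.95×10⁹ rad/s.

ω ≈ 2.95×10⁹ rad/s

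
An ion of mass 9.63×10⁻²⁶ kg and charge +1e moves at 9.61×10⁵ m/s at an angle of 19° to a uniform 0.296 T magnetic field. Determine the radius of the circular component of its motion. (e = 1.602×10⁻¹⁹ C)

r ≈ 0.635 m

v⊥ = v sinθ = 9.61×10⁵·sin19° ≈ 3.129×10⁵ m/s.
r = m v⊥/(|q|B) = (9.63×10⁻²⁶)(3.129×10⁵)/((1.602×10⁻¹⁹)(0.296)) ≈ 0.635 m.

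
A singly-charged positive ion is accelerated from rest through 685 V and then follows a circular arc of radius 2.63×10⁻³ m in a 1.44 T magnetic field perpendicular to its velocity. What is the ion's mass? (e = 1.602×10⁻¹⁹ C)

m ≈ 1.68×10⁻²⁷ kg

Combine |q|V = ½mv² and r = mv/(|q|B): eliminate v to get m = qB²r²/(2V).
m = (1.602×10⁻¹⁹)(1.44)²(2.63×10⁻³)²/(2·685) ≈ 1.68×10⁻²⁷ kg.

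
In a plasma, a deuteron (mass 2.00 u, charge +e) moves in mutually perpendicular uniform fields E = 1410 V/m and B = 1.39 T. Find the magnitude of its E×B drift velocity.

v_d ≈ 1010 m/s

The steady drift has the magnetic force balancing the electric force, so v_d = E/B.
v_d = 1410/1.39 = 1010 m/s.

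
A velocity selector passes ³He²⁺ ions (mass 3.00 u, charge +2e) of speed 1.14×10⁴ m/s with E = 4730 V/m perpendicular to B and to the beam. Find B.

B = 0.415 T

Balance of forces in the selector: qE = qvB ⇒ B = E/v.
B = 4730/1.14×10⁴ = 0.415 T.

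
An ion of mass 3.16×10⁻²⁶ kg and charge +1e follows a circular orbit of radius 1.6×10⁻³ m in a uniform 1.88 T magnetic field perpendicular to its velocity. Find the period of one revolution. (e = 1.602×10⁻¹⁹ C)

The cyclotron period depends only on m, q, B: T = 2πm/(|q|B).
T = 2π(3.16×10⁻²⁶)/((1.602×10⁻¹⁹)(1.88)) ≈ 6.59×10⁻⁷ s.

T ≈ 6.59×10⁻⁷ s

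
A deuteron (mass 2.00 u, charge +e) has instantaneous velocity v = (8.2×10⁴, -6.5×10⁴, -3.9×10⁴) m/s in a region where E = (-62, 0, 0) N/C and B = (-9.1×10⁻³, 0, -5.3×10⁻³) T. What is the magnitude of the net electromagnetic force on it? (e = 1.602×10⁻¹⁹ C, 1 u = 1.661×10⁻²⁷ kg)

|F| ≈ 1.64×10⁻¹⁶ N

v×B = (344, 790, -592) N/C.
E + v×B = (282, 790, -592) N/C.
F = q(E + v×B) = (1.602×10⁻¹⁹ C)·(282, 790, -592) = (4.53×10⁻¹⁷, 1.26×10⁻¹⁶, -9.48×10⁻¹⁷) N.
|F| = 1.64×10⁻¹⁶ N.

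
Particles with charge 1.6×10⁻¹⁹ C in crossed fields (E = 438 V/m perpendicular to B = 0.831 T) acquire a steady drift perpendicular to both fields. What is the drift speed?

In crossed fields the guiding centre drifts at v_d = |E×B|/B² = E/B, independent of charge and mass.
v_d = 438/0.831 = 527 m/s.

v_d ≈ 527 m/s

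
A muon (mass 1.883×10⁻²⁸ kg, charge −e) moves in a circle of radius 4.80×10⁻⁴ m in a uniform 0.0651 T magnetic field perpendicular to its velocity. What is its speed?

From |q|vB = mv²/r, v = |q|Br/m.
v = (1.602×10⁻¹⁹)(0.0651)(4.80×10⁻⁴)/1.883×10⁻²⁸ ≈ 2.66×10⁴ m/s.

v ≈ 2.66×10⁴ m/s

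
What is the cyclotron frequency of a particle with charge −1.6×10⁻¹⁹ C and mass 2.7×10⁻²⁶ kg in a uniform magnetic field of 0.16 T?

f = |q|B/(2πm).
f = (1.6×10⁻¹⁹)(0.16)/(2π·2.7×10⁻²⁶) ≈ 1.5×10⁵ Hz.

f ≈ 1.5×10⁵ Hz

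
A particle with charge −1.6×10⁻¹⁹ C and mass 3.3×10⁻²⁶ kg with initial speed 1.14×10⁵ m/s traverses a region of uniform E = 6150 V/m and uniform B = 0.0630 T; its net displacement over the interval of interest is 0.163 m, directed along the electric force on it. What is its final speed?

B does no work; ΔKE = |q|E d.
½mv_f² = ½mv₀² + |q|Ed = ½(3.3×10⁻²⁶)(1.14×10⁵)² + (1.6×10⁻¹⁹)(6150)(0.163) ≈ 2.144×10⁻¹⁶ J + 1.604×10⁻¹⁶ J ≈ 3.748×10⁻¹⁶ J.
v_f = √(2·3.748×10⁻¹⁶/3.3×10⁻²⁶) ≈ 1.51×10⁵ m/s.

v_f ≈ 1.51×10⁵ m/s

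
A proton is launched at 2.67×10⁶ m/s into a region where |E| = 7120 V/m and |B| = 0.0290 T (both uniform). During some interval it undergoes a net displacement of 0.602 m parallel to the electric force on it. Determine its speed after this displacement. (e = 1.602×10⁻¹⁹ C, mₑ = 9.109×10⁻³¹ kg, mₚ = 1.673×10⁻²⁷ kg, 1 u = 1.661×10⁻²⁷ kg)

B does no work; ΔKE = |q|E d.
½mv_f² = ½mv₀² + |q|Ed = ½(1.673×10⁻²⁷)(2.67×10⁶)² + (1.602×10⁻¹⁹)(7120)(0.602) ≈ 5.963×10⁻¹⁵ J + 6.867×10⁻¹⁶ J ≈ 6.650×10⁻¹⁵ J.
v_f = √(2·6.650×10⁻¹⁵/1.673×10⁻²⁷) ≈ 2.82×10⁶ m/s.

v_f ≈ 2.82×10⁶ m/s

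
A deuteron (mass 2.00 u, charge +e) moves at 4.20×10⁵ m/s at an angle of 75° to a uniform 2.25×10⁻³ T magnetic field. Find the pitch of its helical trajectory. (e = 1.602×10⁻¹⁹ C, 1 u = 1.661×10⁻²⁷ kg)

p ≈ 6.29 m

v∥ = v cosθ = 4.20×10⁵·cos75° ≈ 1.087×10⁵ m/s.
T = 2πm/(|q|B) = 2π(3.322×10⁻²⁷)/((1.602×10⁻¹⁹)(2.25×10⁻³)) ≈ 5.791×10⁻⁵ s.
pitch = v∥ T = (1.087×10⁵)(5.791×10⁻⁵) ≈ 6.29 m.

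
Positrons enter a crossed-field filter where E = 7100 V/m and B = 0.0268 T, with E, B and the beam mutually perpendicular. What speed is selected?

For undeflected motion the electric and magnetic forces balance: qE = qvB.
v = E/B = 7100/0.0268 = 2.65×10⁵ m/s.
The result is independent of the particle's charge and mass.

v = 2.65×10⁵ m/s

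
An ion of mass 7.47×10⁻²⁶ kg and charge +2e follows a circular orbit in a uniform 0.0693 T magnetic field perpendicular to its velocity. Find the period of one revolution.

The cyclotron period depends only on m, q, B: T = 2πm/(|q|B).
T = 2π(7.47×10⁻²⁶)/((3.204×10⁻¹⁹)(0.0693)) ≈ 2.11×10⁻⁵ s.

T ≈ 2.11×10⁻⁵ s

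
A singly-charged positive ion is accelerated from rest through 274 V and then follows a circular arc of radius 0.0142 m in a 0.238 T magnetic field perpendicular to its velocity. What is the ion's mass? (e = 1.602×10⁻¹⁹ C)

m ≈ 3.34×10⁻²⁷ kg

Combine |q|V = ½mv² and r = mv/(|q|B): eliminate v to get m = qB²r²/(2V).
m = (1.602×10⁻¹⁹)(0.238)²(0.0142)²/(2·274) ≈ 3.34×10⁻²⁷ kg.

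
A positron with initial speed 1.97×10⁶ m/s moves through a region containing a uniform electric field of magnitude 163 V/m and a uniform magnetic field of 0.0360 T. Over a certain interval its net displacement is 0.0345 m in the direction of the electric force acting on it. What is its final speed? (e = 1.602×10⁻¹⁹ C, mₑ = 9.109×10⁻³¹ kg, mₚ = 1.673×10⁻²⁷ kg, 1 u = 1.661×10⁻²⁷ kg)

B does no work; ΔKE = |q|E d.
½mv_f² = ½mv₀² + |q|Ed = ½(9.109×10⁻³¹)(1.97×10⁶)² + (1.602×10⁻¹⁹)(163)(0.0345) ≈ 1.768×10⁻¹⁸ J + 9.009×10⁻¹⁹ J ≈ 2.668×10⁻¹⁸ J.
v_f = √(2·2.668×10⁻¹⁸/9.109×10⁻³¹) ≈ 2.42×10⁶ m/s.

v_f ≈ 2.42×10⁶ m/s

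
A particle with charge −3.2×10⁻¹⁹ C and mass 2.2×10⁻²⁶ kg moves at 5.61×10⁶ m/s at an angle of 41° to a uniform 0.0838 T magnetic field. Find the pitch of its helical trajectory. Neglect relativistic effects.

v∥ = v cosθ = 5.61×10⁶·cos41° ≈ 4.234×10⁶ m/s.
T = 2πm/(|q|B) = 2π(2.2×10⁻²⁶)/((3.2×10⁻¹⁹)(0.0838)) ≈ 5.155×10⁻⁶ s.
pitch = v∥ T = (4.234×10⁶)(5.155×10⁻⁶) ≈ 21.8 m.

p ≈ 21.8 m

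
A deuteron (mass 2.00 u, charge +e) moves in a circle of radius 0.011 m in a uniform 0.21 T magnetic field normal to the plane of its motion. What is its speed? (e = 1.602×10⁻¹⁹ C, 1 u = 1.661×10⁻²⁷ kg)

v ≈ 1.1×10⁵ m/s

From |q|vB = mv²/r, v = |q|Br/m.
v = (1.602×10⁻¹⁹)(0.21)(0.011)/3.322×10⁻²⁷ ≈ 1.1×10⁵ m/s.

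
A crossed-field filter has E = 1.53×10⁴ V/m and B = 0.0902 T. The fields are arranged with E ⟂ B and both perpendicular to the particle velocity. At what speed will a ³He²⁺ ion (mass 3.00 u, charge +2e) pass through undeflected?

v = 1.70×10⁵ m/s

Zero net Lorentz force requires |qE| = |q v×B|, i.e. E = vB.
v = E/B = 1.53×10⁴/0.0902 = 1.70×10⁵ m/s.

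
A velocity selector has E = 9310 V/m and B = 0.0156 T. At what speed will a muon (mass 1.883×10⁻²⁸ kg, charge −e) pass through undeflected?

v = 5.97×10⁵ m/s

Zero net Lorentz force requires |qE| = |q v×B|, i.e. E = vB.
v = E/B = 9310/0.0156 = 5.97×10⁵ m/s.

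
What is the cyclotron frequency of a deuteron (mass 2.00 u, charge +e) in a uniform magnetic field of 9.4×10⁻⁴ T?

f ≈ 7200 Hz

f = |q|B/(2πm).
f = (1.602×10⁻¹⁹)(9.4×10⁻⁴)/(2π·3.322×10⁻²⁷) ≈ 7200 Hz.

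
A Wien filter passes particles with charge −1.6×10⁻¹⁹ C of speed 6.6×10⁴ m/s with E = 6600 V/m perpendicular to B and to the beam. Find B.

B = 0.10 T

Balance of forces in the selector: qE = qvB ⇒ B = E/v.
B = 6600/6.6×10⁴ = 0.10 T.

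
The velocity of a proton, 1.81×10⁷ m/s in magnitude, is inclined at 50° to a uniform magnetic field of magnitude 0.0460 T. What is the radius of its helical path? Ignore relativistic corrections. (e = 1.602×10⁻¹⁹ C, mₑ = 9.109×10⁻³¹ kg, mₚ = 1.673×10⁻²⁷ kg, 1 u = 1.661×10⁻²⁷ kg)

v⊥ = v sinθ = 1.81×10⁷·sin50° ≈ 1.387×10⁷ m/s.
r = m v⊥/(|q|B) = (1.673×10⁻²⁷)(1.387×10⁷)/((1.602×10⁻¹⁹)(0.0460)) ≈ 3.15 m.

r ≈ 3.15 m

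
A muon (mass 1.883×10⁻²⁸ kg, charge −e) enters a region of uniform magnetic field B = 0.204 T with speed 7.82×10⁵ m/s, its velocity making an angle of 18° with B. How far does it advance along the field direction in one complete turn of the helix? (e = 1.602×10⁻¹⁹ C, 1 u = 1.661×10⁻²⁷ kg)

v∥ = v cosθ = 7.82×10⁵·cos18° ≈ 7.437×10⁵ m/s.
T = 2πm/(|q|B) = 2π(1.883×10⁻²⁸)/((1.602×10⁻¹⁹)(0.204)) ≈ 3.620×10⁻⁸ s.
pitch = v∥ T = (7.437×10⁵)(3.620×10⁻⁸) ≈ 0.0269 m.

p ≈ 0.0269 m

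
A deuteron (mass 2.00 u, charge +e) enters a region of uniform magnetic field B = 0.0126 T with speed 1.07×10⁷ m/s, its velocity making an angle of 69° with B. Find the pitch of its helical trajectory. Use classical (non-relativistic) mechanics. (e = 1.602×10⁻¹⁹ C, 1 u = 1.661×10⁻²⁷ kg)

v∥ = v cosθ = 1.07×10⁷·cos69° ≈ 3.835×10⁶ m/s.
T = 2πm/(|q|B) = 2π(3.322×10⁻²⁷)/((1.602×10⁻¹⁹)(0.0126)) ≈ 1.034×10⁻⁵ s.
pitch = v∥ T = (3.835×10⁶)(1.034×10⁻⁵) ≈ 39.7 m.

p ≈ 39.7 m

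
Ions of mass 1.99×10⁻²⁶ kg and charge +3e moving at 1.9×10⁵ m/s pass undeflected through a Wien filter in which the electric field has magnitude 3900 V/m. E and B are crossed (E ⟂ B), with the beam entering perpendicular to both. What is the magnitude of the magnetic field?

B = 0.021 T

Balance of forces in the selector: qE = qvB ⇒ B = E/v.
B = 3900/1.9×10⁵ = 0.021 T.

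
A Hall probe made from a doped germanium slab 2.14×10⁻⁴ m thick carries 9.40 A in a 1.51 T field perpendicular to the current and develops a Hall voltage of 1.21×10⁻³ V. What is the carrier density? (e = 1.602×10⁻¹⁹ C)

n ≈ 3.42×10²⁶ m⁻³

From V_H = IB/(n e t), n = IB/(V_H e t).
n = (9.40)(1.51)/((1.21×10⁻³)(1.602×10⁻¹⁹)(2.14×10⁻⁴)) ≈ 3.42×10²⁶ m⁻³.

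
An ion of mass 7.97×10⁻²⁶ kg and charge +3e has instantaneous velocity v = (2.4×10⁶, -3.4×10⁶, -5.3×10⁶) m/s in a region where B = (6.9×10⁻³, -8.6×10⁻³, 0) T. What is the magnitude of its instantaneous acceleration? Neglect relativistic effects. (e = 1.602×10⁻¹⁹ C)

|a| ≈ 3.53×10¹¹ m/s²

v×B = (-4.56×10⁴, -3.66×10⁴, 2820) N/C.
F = q v×B = (4.806×10⁻¹⁹ C)·(-4.56×10⁴, -3.66×10⁴, 2820) = (-2.19×10⁻¹⁴, -1.76×10⁻¹⁴, 1.36×10⁻¹⁵) N.
|a| = |F|/m = 2.812×10⁻¹⁴/7.97×10⁻²⁶ ≈ 3.53×10¹¹ m/s².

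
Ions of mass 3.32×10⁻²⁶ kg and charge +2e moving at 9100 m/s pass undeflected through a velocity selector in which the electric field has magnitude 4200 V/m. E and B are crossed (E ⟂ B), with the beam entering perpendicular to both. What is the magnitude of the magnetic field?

B = 0.46 T

Balance of forces in the selector: qE = qvB ⇒ B = E/v.
B = 4200/9100 = 0.46 T.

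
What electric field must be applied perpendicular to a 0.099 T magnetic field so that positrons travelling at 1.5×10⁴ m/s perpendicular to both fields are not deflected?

E = 1500 V/m

For straight-line motion qE = qvB, so E = vB.
E = 1.5×10⁴ × 0.099 = 1500 V/m.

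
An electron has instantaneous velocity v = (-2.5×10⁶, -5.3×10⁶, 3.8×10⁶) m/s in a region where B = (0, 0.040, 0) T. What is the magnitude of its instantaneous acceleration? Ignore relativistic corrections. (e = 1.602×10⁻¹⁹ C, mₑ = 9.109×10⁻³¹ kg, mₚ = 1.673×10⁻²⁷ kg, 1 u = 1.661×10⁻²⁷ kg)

v×B = (-1.52×10⁵, 0, -1.00×10⁵) N/C.
F = q v×B = (−1.602×10⁻¹⁹ C)·(-1.52×10⁵, 0, -1.00×10⁵) = (2.44×10⁻¹⁴, 0, 1.60×10⁻¹⁴) N.
|a| = |F|/m = 2.915×10⁻¹⁴/9.109×10⁻³¹ ≈ 3.20×10¹⁶ m/s².

|a| ≈ 3.20×10¹⁶ m/s²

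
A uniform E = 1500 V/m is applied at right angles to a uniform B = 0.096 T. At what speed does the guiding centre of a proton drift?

v_d ≈ 1.6×10⁴ m/s

The steady drift has the magnetic force balancing the electric force, so v_d = E/B.
v_d = 1500/0.096 = 1.6×10⁴ m/s.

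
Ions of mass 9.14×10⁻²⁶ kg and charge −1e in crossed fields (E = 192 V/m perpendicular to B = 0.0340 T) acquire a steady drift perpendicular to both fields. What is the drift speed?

v_d ≈ 5650 m/s

The E×B drift speed is v_d = E/B.
v_d = 192/0.0340 = 5650 m/s.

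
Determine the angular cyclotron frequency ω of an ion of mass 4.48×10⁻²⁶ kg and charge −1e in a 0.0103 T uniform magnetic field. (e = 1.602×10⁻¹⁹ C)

ω ≈ 3.68×10⁴ rad/s

ω = |q|B/m.
ω = (1.602×10⁻¹⁹)(0.0103)/4.48×10⁻²⁶ ≈ 3.68×10⁴ rad/s.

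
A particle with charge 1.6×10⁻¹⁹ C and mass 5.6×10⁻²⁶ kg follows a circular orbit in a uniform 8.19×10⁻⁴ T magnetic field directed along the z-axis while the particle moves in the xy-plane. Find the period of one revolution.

T ≈ 2.69×10⁻³ s

The cyclotron period depends only on m, q, B: T = 2πm/(|q|B).
T = 2π(5.6×10⁻²⁶)/((1.6×10⁻¹⁹)(8.19×10⁻⁴)) ≈ 2.69×10⁻³ s.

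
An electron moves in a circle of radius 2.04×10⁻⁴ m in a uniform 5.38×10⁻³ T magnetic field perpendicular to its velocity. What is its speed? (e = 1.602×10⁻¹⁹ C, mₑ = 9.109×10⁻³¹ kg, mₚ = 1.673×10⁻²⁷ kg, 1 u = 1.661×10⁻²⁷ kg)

From |q|vB = mv²/r, v = |q|Br/m.
v = (1.602×10⁻¹⁹)(5.38×10⁻³)(2.04×10⁻⁴)/9.109×10⁻³¹ ≈ 1.93×10⁵ m/s.

v ≈ 1.93×10⁵ m/s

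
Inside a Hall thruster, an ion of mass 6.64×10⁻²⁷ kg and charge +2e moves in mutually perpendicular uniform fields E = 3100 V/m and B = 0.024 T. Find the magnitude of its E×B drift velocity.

The E×B drift speed is v_d = E/B.
v_d = 3100/0.024 = 1.3×10⁵ m/s.

v_d ≈ 1.3×10⁵ m/s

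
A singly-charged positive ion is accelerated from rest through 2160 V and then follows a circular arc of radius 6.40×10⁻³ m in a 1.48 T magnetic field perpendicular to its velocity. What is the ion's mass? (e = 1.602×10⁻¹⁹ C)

m ≈ 3.33×10⁻²⁷ kg

Combine |q|V = ½mv² and r = mv/(|q|B): eliminate v to get m = qB²r²/(2V).
m = (1.602×10⁻¹⁹)(1.48)²(6.40×10⁻³)²/(2·2160) ≈ 3.33×10⁻²⁷ kg.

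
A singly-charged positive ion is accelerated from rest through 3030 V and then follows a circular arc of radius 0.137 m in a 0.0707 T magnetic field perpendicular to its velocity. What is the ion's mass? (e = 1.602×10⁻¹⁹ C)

Combine |q|V = ½mv² and r = mv/(|q|B): eliminate v to get m = qB²r²/(2V).
m = (1.602×10⁻¹⁹)(0.0707)²(0.137)²/(2·3030) ≈ 2.48×10⁻²⁷ kg.

m ≈ 2.48×10⁻²⁷ kg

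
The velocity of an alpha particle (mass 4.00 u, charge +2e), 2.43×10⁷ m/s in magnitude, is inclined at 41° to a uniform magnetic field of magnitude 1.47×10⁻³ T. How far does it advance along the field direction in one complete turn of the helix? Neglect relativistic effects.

v∥ = v cosθ = 2.43×10⁷·cos41° ≈ 1.834×10⁷ m/s.
T = 2πm/(|q|B) = 2π(6.644×10⁻²⁷)/((3.204×10⁻¹⁹)(1.47×10⁻³)) ≈ 8.863×10⁻⁵ s.
pitch = v∥ T = (1.834×10⁷)(8.863×10⁻⁵) ≈ 1630 m.

p ≈ 1630 m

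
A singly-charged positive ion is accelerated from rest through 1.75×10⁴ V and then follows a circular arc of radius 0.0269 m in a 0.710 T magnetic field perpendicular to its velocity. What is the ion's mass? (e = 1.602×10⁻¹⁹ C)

m ≈ 1.67×10⁻²⁷ kg

Combine |q|V = ½mv² and r = mv/(|q|B): eliminate v to get m = qB²r²/(2V).
m = (1.602×10⁻¹⁹)(0.710)²(0.0269)²/(2·1.75×10⁴) ≈ 1.67×10⁻²⁷ kg.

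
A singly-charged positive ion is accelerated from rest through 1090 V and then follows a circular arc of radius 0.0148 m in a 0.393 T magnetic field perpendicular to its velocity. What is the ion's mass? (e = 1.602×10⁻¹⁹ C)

Combine |q|V = ½mv² and r = mv/(|q|B): eliminate v to get m = qB²r²/(2V).
m = (1.602×10⁻¹⁹)(0.393)²(0.0148)²/(2·1090) ≈ 2.49×10⁻²⁷ kg.

m ≈ 2.49×10⁻²⁷ kg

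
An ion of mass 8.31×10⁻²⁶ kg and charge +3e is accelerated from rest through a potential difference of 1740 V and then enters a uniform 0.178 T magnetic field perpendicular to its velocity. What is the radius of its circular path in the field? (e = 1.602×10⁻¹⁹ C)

Acceleration: |q|V = ½mv² ⇒ v = √(2|q|V/m) = √(2·4.806×10⁻¹⁹·1740/8.31×10⁻²⁶) ≈ 1.419×10⁵ m/s.
In the field: r = mv/(|q|B) = (8.31×10⁻²⁶)(1.419×10⁵)/((4.806×10⁻¹⁹)(0.178)) ≈ 0.138 m.

r ≈ 0.138 m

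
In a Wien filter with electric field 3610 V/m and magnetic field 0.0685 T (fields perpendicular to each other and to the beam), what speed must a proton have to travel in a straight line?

Zero net Lorentz force requires |qE| = |q v×B|, i.e. E = vB.
v = E/B = 3610/0.0685 = 5.27×10⁴ m/s.
The result is independent of the particle's charge and mass.

v = 5.27×10⁴ m/s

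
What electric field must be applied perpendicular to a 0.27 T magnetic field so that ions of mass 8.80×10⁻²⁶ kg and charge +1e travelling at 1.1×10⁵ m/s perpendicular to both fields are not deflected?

For straight-line motion qE = qvB, so E = vB.
E = 1.1×10⁵ × 0.27 = 3.0×10⁴ V/m.

E = 3.0×10⁴ V/m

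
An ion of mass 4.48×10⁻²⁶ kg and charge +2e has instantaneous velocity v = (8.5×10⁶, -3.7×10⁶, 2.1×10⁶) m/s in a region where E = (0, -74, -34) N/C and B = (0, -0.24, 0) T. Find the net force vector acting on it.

v×B = (5.04×10⁵, 0, -2.04×10⁶) N/C.
E + v×B = (5.04×10⁵, -74.0, -2.04×10⁶) N/C.
F = q(E + v×B) = (3.204×10⁻¹⁹ C)·(5.04×10⁵, -74.0, -2.04×10⁶) = (1.61×10⁻¹³, -2.37×10⁻¹⁷, -6.54×10⁻¹³) N.

F ≈ (1.61×10⁻¹³, -2.37×10⁻¹⁷, -6.54×10⁻¹³) N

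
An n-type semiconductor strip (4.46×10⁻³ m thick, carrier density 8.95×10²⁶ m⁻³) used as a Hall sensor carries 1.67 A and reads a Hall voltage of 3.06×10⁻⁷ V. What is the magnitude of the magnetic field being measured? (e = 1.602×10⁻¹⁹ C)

B ≈ 0.117 T

From V_H = IB/(n e t), B = V_H n e t / I.
B = (3.06×10⁻⁷)(8.95×10²⁶)(1.602×10⁻¹⁹)(4.46×10⁻³)/1.67 ≈ 0.117 T.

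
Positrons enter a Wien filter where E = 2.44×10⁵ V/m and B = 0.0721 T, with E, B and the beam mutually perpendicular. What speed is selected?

Straight-line motion ⇒ electric and magnetic forces cancel, so E = vB.
v = E/B = 2.44×10⁵/0.0721 = 3.38×10⁶ m/s.

v = 3.38×10⁶ m/s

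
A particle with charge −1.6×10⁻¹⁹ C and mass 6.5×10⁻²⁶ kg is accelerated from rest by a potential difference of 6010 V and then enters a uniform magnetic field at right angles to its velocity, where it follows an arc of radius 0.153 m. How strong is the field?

B ≈ 0.457 T

v = √(2|q|V/m) = √(2·1.6×10⁻¹⁹·6010/6.5×10⁻²⁶) ≈ 1.720×10⁵ m/s.
B = mv/(|q|r) = (6.5×10⁻²⁶)(1.720×10⁵)/((1.6×10⁻¹⁹)(0.153)) ≈ 0.457 T.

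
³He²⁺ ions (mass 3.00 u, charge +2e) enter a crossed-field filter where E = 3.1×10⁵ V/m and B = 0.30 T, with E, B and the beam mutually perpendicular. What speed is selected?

Straight-line motion ⇒ electric and magnetic forces cancel, so E = vB.
v = E/B = 3.1×10⁵/0.30 = 1.0×10⁶ m/s.
The result is independent of the particle's charge and mass.

v = 1.0×10⁶ m/s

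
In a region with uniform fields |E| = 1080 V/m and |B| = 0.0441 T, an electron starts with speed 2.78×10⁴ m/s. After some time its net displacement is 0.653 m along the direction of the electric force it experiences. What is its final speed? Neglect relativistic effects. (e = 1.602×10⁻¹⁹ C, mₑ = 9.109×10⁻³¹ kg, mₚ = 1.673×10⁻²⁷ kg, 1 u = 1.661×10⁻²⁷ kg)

B does no work; ΔKE = |q|E d.
½mv_f² = ½mv₀² + |q|Ed = ½(9.109×10⁻³¹)(2.78×10⁴)² + (1.602×10⁻¹⁹)(1080)(0.653) ≈ 3.520×10⁻²² J + 1.130×10⁻¹⁶ J ≈ 1.130×10⁻¹⁶ J.
v_f = √(2·1.130×10⁻¹⁶/9.109×10⁻³¹) ≈ 1.57×10⁷ m/s.

v_f ≈ 1.57×10⁷ m/s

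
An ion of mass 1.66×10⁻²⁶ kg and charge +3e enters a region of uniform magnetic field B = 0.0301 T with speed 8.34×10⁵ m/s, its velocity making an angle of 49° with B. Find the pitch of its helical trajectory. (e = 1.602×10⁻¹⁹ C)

v∥ = v cosθ = 8.34×10⁵·cos49° ≈ 5.472×10⁵ m/s.
T = 2πm/(|q|B) = 2π(1.66×10⁻²⁶)/((4.806×10⁻¹⁹)(0.0301)) ≈ 7.210×10⁻⁶ s.
pitch = v∥ T = (5.472×10⁵)(7.210×10⁻⁶) ≈ 3.94 m.

p ≈ 3.94 m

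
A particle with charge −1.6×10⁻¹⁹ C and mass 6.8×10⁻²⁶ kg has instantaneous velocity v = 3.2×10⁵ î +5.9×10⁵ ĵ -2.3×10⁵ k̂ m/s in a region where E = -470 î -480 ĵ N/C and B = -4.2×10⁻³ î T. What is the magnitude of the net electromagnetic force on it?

|F| ≈ 4.11×10⁻¹⁶ N

v×B = (0, 966, 2480) N/C.
E + v×B = (-470, 486, 2480) N/C.
F = q(E + v×B) = (−1.6×10⁻¹⁹ C)·(-470, 486, 2480) = (7.52×10⁻¹⁷, -7.78×10⁻¹⁷, -3.96×10⁻¹⁶) N.
|F| = 4.11×10⁻¹⁶ N.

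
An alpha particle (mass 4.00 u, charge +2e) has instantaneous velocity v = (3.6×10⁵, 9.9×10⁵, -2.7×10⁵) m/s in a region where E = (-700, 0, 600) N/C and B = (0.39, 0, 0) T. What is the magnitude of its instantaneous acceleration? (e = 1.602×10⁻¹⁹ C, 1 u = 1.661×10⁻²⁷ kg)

v×B = (0, -1.05×10⁵, -3.86×10⁵) N/C.
E + v×B = (-700, -1.05×10⁵, -3.86×10⁵) N/C.
F = q(E + v×B) = (3.204×10⁻¹⁹ C)·(-700, -1.05×10⁵, -3.86×10⁵) = (-2.24×10⁻¹⁶, -3.37×10⁻¹⁴, -1.24×10⁻¹³) N.
|a| = |F|/m = 1.280×10⁻¹³/6.644×10⁻²⁷ ≈ 1.93×10¹³ m/s².

|a| ≈ 1.93×10¹³ m/s²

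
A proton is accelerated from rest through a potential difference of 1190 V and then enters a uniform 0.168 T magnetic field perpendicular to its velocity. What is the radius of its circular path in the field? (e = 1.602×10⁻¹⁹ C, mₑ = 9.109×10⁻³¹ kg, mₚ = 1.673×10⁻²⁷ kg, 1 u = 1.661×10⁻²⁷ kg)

r ≈ 0.0297 m

Acceleration: |q|V = ½mv² ⇒ v = √(2|q|V/m) = √(2·1.602×10⁻¹⁹·1190/1.673×10⁻²⁷) ≈ 4.774×10⁵ m/s.
In the field: r = mv/(|q|B) = (1.673×10⁻²⁷)(4.774×10⁵)/((1.602×10⁻¹⁹)(0.168)) ≈ 0.0297 m.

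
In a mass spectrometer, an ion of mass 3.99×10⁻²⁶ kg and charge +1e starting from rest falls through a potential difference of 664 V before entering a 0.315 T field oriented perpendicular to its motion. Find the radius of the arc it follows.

Acceleration: |q|V = ½mv² ⇒ v = √(2|q|V/m) = √(2·1.602×10⁻¹⁹·664/3.99×10⁻²⁶) ≈ 7.302×10⁴ m/s.
In the field: r = mv/(|q|B) = (3.99×10⁻²⁶)(7.302×10⁴)/((1.602×10⁻¹⁹)(0.315)) ≈ 0.0577 m.

r ≈ 0.0577 m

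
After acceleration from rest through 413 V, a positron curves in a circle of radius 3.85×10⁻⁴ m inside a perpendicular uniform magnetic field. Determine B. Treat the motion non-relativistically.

v = √(2|q|V/m) = √(2·1.602×10⁻¹⁹·413/9.109×10⁻³¹) ≈ 1.205×10⁷ m/s.
B = mv/(|q|r) = (9.109×10⁻³¹)(1.205×10⁷)/((1.602×10⁻¹⁹)(3.85×10⁻⁴)) ≈ 0.178 T.

B ≈ 0.178 T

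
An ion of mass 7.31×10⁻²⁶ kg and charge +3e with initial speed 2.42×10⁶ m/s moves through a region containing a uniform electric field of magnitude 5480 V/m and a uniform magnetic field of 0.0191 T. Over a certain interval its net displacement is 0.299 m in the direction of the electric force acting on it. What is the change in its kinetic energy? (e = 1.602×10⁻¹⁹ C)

The magnetic force is always ⟂ v and does no work; only the electric force changes KE.
ΔKE = F_E · d = |q|E d = (4.806×10⁻¹⁹)(5480)(0.299) ≈ 7.87×10⁻¹⁶ J.

ΔKE ≈ 7.87×10⁻¹⁶ J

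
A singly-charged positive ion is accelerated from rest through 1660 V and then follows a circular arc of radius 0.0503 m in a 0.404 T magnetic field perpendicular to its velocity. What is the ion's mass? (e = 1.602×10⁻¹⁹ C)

m ≈ 1.99×10⁻²⁶ kg

Combine |q|V = ½mv² and r = mv/(|q|B): eliminate v to get m = qB²r²/(2V).
m = (1.602×10⁻¹⁹)(0.404)²(0.0503)²/(2·1660) ≈ 1.99×10⁻²⁶ kg.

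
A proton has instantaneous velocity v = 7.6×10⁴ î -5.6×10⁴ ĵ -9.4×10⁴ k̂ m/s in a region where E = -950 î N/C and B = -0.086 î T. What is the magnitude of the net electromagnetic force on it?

|F| ≈ 1.52×10⁻¹⁵ N

v×B = (0, 8080, -4820) N/C.
E + v×B = (-950, 8080, -4820) N/C.
F = q(E + v×B) = (1.602×10⁻¹⁹ C)·(-950, 8080, -4820) = (-1.52×10⁻¹⁶, 1.30×10⁻¹⁵, -7.72×10⁻¹⁶) N.
|F| = 1.52×10⁻¹⁵ N.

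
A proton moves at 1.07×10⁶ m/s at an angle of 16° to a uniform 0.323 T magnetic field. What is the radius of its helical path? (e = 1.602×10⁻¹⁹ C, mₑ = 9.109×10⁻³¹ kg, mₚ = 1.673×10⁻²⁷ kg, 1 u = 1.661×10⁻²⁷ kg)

v⊥ = v sinθ = 1.07×10⁶·sin16° ≈ 2.949×10⁵ m/s.
r = m v⊥/(|q|B) = (1.673×10⁻²⁷)(2.949×10⁵)/((1.602×10⁻¹⁹)(0.323)) ≈ 9.54×10⁻³ m.

r ≈ 9.54×10⁻³ m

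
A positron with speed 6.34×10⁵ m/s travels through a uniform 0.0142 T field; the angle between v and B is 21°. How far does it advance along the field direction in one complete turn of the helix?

v∥ = v cosθ = 6.34×10⁵·cos21° ≈ 5.919×10⁵ m/s.
T = 2πm/(|q|B) = 2π(9.109×10⁻³¹)/((1.602×10⁻¹⁹)(0.0142)) ≈ 2.516×10⁻⁹ s.
pitch = v∥ T = (5.919×10⁵)(2.516×10⁻⁹) ≈ 1.49×10⁻³ m.

p ≈ 1.49×10⁻³ m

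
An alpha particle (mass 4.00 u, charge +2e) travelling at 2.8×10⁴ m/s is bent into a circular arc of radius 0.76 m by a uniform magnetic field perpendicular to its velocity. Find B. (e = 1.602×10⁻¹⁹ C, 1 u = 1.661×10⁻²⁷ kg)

From |q|vB = mv²/r, B = mv/(|q|r).
B = (6.644×10⁻²⁷)(2.8×10⁴)/((3.204×10⁻¹⁹)(0.76)) ≈ 7.6×10⁻⁴ T.

B ≈ 7.6×10⁻⁴ T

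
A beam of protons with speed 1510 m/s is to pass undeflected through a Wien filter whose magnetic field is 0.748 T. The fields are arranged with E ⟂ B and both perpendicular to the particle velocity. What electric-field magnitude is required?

E = 1130 V/m

For straight-line motion qE = qvB, so E = vB.
E = 1510 × 0.748 = 1130 V/m.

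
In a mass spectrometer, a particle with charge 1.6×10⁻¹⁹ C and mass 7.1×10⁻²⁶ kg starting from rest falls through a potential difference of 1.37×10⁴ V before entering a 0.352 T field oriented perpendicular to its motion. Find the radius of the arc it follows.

r ≈ 0.313 m

Acceleration: |q|V = ½mv² ⇒ v = √(2|q|V/m) = √(2·1.6×10⁻¹⁹·1.37×10⁴/7.1×10⁻²⁶) ≈ 2.485×10⁵ m/s.
In the field: r = mv/(|q|B) = (7.1×10⁻²⁶)(2.485×10⁵)/((1.6×10⁻¹⁹)(0.352)) ≈ 0.313 m.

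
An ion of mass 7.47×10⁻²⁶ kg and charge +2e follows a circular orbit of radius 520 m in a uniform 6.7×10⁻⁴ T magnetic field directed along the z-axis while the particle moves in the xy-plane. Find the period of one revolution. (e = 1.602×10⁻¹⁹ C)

The cyclotron period depends only on m, q, B: T = 2πm/(|q|B).
T = 2π(7.47×10⁻²⁶)/((3.204×10⁻¹⁹)(6.7×10⁻⁴)) ≈ 2.2×10⁻³ s.

T ≈ 2.2×10⁻³ s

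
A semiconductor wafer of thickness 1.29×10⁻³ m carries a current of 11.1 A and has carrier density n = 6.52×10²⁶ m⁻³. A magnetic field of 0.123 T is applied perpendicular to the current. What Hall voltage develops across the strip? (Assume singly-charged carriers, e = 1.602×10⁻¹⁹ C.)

V_H ≈ 1.01×10⁻⁵ V

V_H = IB/(n e t).
V_H = (11.1)(0.123)/((6.52×10²⁶)(1.602×10⁻¹⁹)(1.29×10⁻³)) ≈ 1.01×10⁻⁵ V.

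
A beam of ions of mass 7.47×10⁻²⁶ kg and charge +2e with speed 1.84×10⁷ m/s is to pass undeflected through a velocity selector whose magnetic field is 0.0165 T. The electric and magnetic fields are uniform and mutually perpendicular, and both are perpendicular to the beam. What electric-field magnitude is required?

For straight-line motion qE = qvB, so E = vB.
E = 1.84×10⁷ × 0.0165 = 3.04×10⁵ V/m.

E = 3.04×10⁵ V/m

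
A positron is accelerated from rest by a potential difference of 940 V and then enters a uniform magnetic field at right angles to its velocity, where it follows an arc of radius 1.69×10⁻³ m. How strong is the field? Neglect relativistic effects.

v = √(2|q|V/m) = √(2·1.602×10⁻¹⁹·940/9.109×10⁻³¹) ≈ 1.818×10⁷ m/s.
B = mv/(|q|r) = (9.109×10⁻³¹)(1.818×10⁷)/((1.602×10⁻¹⁹)(1.69×10⁻³)) ≈ 0.0612 T.

B ≈ 0.0612 T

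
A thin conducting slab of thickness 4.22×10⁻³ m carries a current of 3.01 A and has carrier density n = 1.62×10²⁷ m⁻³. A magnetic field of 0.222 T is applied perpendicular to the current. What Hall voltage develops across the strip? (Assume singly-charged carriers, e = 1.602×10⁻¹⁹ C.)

V_H = IB/(n e t).
V_H = (3.01)(0.222)/((1.62×10²⁷)(1.602×10⁻¹⁹)(4.22×10⁻³)) ≈ 6.10×10⁻⁷ V.

V_H ≈ 6.10×10⁻⁷ V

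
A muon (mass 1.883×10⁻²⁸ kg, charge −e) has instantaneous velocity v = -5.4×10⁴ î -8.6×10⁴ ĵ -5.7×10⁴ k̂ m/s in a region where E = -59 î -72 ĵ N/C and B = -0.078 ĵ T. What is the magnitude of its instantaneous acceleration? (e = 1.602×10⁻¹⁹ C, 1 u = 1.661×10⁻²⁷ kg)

v×B = (-4450, 0, 4210) N/C.
E + v×B = (-4500, -72.0, 4210) N/C.
F = q(E + v×B) = (−1.602×10⁻¹⁹ C)·(-4500, -72.0, 4210) = (7.22×10⁻¹⁶, 1.15×10⁻¹⁷, -6.75×10⁻¹⁶) N.
|a| = |F|/m = 9.881×10⁻¹⁶/1.883×10⁻²⁸ ≈ 5.25×10¹² m/s².

|a| ≈ 5.25×10¹² m/s²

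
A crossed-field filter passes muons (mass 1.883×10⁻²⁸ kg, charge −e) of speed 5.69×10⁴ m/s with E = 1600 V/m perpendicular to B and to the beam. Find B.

Balance of forces in the selector: qE = qvB ⇒ B = E/v.
B = 1600/5.69×10⁴ = 0.0281 T.

B = 0.0281 T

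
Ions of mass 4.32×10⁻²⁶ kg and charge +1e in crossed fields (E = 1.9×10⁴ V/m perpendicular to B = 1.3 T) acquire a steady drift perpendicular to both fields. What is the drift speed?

v_d ≈ 1.5×10⁴ m/s

In crossed fields the guiding centre drifts at v_d = |E×B|/B² = E/B, independent of charge and mass.
v_d = 1.9×10⁴/1.3 = 1.5×10⁴ m/s.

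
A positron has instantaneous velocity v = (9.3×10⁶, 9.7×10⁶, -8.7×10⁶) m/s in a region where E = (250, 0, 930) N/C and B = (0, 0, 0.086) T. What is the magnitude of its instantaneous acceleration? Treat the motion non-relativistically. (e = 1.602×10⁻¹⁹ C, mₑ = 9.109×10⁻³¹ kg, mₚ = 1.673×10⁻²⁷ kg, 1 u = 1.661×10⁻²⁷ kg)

v×B = (8.34×10⁵, -8.00×10⁵, 0) N/C.
E + v×B = (8.34×10⁵, -8.00×10⁵, 930) N/C.
F = q(E + v×B) = (1.602×10⁻¹⁹ C)·(8.34×10⁵, -8.00×10⁵, 930) = (1.34×10⁻¹³, -1.28×10⁻¹³, 1.49×10⁻¹⁶) N.
|a| = |F|/m = 1.852×10⁻¹³/9.109×10⁻³¹ ≈ 2.03×10¹⁷ m/s².

|a| ≈ 2.03×10¹⁷ m/s²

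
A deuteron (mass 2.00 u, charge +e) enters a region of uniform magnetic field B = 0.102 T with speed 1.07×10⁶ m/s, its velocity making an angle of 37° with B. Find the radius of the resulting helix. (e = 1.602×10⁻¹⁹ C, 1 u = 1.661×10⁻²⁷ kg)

v⊥ = v sinθ = 1.07×10⁶·sin37° ≈ 6.439×10⁵ m/s.
r = m v⊥/(|q|B) = (3.322×10⁻²⁷)(6.439×10⁵)/((1.602×10⁻¹⁹)(0.102)) ≈ 0.131 m.

r ≈ 0.131 m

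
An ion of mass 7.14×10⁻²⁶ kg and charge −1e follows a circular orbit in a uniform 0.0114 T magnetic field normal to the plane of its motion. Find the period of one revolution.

T ≈ 2.46×10⁻⁴ s

The cyclotron period depends only on m, q, B: T = 2πm/(|q|B).
T = 2π(7.14×10⁻²⁶)/((1.602×10⁻¹⁹)(0.0114)) ≈ 2.46×10⁻⁴ s.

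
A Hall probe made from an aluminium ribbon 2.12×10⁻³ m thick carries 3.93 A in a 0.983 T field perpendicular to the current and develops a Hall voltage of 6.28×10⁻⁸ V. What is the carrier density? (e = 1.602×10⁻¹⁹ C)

From V_H = IB/(n e t), n = IB/(V_H e t).
n = (3.93)(0.983)/((6.28×10⁻⁸)(1.602×10⁻¹⁹)(2.12×10⁻³)) ≈ 1.81×10²⁹ m⁻³.

n ≈ 1.81×10²⁹ m⁻³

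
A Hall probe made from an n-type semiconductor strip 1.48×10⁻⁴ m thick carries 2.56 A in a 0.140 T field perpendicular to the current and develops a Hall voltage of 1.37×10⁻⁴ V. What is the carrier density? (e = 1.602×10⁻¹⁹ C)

n ≈ 1.10×10²⁶ m⁻³

From V_H = IB/(n e t), n = IB/(V_H e t).
n = (2.56)(0.140)/((1.37×10⁻⁴)(1.602×10⁻¹⁹)(1.48×10⁻⁴)) ≈ 1.10×10²⁶ m⁻³.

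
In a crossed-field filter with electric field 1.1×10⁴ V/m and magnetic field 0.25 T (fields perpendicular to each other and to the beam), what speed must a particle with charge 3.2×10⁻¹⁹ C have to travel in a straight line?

v = 4.4×10⁴ m/s

Zero net Lorentz force requires |qE| = |q v×B|, i.e. E = vB.
v = E/B = 1.1×10⁴/0.25 = 4.4×10⁴ m/s.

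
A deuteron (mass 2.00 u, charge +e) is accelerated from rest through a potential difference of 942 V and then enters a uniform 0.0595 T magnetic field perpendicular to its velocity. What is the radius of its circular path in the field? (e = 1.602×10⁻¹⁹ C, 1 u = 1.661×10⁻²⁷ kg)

Acceleration: |q|V = ½mv² ⇒ v = √(2|q|V/m) = √(2·1.602×10⁻¹⁹·942/3.322×10⁻²⁷) ≈ 3.014×10⁵ m/s.
In the field: r = mv/(|q|B) = (3.322×10⁻²⁷)(3.014×10⁵)/((1.602×10⁻¹⁹)(0.0595)) ≈ 0.105 m.

r ≈ 0.105 m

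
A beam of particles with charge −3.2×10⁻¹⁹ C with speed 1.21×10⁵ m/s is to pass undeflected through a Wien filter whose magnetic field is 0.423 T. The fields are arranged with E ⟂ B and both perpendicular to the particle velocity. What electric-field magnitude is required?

For straight-line motion qE = qvB, so E = vB.
E = 1.21×10⁵ × 0.423 = 5.12×10⁴ V/m.

E = 5.12×10⁴ V/m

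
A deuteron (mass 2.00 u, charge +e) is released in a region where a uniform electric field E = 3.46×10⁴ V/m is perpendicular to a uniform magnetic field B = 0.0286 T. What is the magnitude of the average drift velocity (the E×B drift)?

The steady drift has the magnetic force balancing the electric force, so v_d = E/B.
v_d = 3.46×10⁴/0.0286 = 1.21×10⁶ m/s.

v_d ≈ 1.21×10⁶ m/s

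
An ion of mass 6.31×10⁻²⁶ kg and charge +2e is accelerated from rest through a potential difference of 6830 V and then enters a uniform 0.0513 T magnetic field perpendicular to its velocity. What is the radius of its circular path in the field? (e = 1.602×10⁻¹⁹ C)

r ≈ 1.01 m

Acceleration: |q|V = ½mv² ⇒ v = √(2|q|V/m) = √(2·3.204×10⁻¹⁹·6830/6.31×10⁻²⁶) ≈ 2.634×10⁵ m/s.
In the field: r = mv/(|q|B) = (6.31×10⁻²⁶)(2.634×10⁵)/((3.204×10⁻¹⁹)(0.0513)) ≈ 1.01 m.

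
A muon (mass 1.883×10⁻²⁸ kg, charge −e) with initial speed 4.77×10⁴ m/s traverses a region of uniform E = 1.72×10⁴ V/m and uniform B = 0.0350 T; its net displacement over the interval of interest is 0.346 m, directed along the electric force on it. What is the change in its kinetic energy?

The magnetic force is always ⟂ v and does no work; only the electric force changes KE.
ΔKE = F_E · d = |q|E d = (1.602×10⁻¹⁹)(1.72×10⁴)(0.346) ≈ 9.53×10⁻¹⁶ J.

ΔKE ≈ 9.53×10⁻¹⁶ J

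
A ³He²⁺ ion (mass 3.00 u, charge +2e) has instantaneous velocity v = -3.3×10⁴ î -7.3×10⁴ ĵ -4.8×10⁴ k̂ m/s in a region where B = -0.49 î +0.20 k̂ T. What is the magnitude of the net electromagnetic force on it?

v×B = (-1.46×10⁴, 3.01×10⁴, -3.58×10⁴) N/C.
F = q v×B = (3.204×10⁻¹⁹ C)·(-1.46×10⁴, 3.01×10⁴, -3.58×10⁴) = (-4.68×10⁻¹⁵, 9.65×10⁻¹⁵, -1.15×10⁻¹⁴) N.
|F| = 1.57×10⁻¹⁴ N.

|F| ≈ 1.57×10⁻¹⁴ N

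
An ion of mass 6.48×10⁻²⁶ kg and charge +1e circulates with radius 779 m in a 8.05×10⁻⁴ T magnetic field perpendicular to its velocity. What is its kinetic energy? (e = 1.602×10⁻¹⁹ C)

v = |q|Br/m, then KE = ½mv² = (qBr)²/(2m).
v = (1.602×10⁻¹⁹)(8.05×10⁻⁴)(779)/6.48×10⁻²⁶ ≈ 1.550×10⁶ m/s.
KE = ½(6.48×10⁻²⁶)(1.550×10⁶)² ≈ 7.79×10⁻¹⁴ J.

KE ≈ 7.79×10⁻¹⁴ J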